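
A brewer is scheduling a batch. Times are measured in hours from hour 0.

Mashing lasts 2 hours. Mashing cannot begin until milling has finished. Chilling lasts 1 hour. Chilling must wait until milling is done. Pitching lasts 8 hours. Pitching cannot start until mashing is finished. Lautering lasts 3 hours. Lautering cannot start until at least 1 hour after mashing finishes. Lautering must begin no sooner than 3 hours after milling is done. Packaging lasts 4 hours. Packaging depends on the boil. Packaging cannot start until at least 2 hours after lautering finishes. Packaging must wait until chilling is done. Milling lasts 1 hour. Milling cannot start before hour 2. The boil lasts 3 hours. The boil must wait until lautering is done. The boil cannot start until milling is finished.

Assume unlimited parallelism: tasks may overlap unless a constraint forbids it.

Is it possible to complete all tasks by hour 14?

No

Milling cannot begin until its own release at hour 2. It runs from hour 2 to 2 + 1 = hour 3.
Chilling cannot begin until milling (finishes hour 3). It runs from hour 3 to 3 + 1 = hour 4.
Mashing cannot begin until milling (finishes hour 3). It runs from hour 3 to 3 + 2 = hour 5.
After mashing (finishes hour 5), pitching can start at hour 5 and finishes at hour 13.
Lautering cannot start until mashing (finishes hour 5, plus 1-hour gap → hour 6); milling (finishes hour 3, plus 3-hour gap → hour 6). The controlling bound is hour 6, so lautering finishes at 6 + 3 = hour 9.
The boil has to wait for lautering (finishes hour 9); milling (finishes hour 3). The latest of these is hour 9, so the boil runs hour 9 to 9 + 3 = hour 12.
Packaging has to wait for the boil (finishes hour 12); lautering (finishes hour 9, plus 2-hour gap → hour 11); chilling (finishes hour 4). The latest of these is hour 12, so packaging runs hour 12 to 12 + 4 = hour 16.
The earliest everything can be done is hour 16, which is after the deadline of 14, so it is not possible.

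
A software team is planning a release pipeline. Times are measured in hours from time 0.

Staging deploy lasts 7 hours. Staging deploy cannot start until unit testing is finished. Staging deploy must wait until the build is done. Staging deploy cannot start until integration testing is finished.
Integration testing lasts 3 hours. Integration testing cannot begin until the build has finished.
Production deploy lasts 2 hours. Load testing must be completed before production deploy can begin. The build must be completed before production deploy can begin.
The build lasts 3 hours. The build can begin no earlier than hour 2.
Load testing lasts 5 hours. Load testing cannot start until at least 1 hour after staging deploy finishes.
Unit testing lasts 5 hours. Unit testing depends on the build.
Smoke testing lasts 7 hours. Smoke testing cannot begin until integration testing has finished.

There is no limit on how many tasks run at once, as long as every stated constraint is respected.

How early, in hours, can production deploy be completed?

25

The build cannot begin until its own release at hour 2. It runs from hour 2 to 2 + 3 = hour 5.
Integration testing cannot begin until the build (finishes hour 5). It runs from hour 5 to 5 + 3 = hour 8.
Unit testing waits on the build (finishes hour 5), so it starts at hour 5 and finishes at 5 + 5 = hour 10.
Staging deploy cannot start until unit testing (finishes hour 10); the build (finishes hour 5); integration testing (finishes hour 8). The controlling bound is hour 10, so staging deploy finishes at 10 + 7 = hour 17.
After staging deploy (finishes hour 17, plus 1-hour gap → hour 18), load testing can start at hour 18 and finishes at hour 23.
Production deploy needs all of load testing (finishes hour 23); the build (finishes hour 5). That puts its earliest start at hour 23; it finishes at 23 + 2 = hour 25.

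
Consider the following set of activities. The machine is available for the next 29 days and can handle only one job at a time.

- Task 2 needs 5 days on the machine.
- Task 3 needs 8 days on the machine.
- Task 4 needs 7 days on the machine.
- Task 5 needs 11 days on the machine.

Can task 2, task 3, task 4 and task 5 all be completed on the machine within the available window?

No

Running back to back, the jobs need 5 + 8 + 7 + 11 = 31 days on the machine.
Since 31 > 29, they cannot all fit.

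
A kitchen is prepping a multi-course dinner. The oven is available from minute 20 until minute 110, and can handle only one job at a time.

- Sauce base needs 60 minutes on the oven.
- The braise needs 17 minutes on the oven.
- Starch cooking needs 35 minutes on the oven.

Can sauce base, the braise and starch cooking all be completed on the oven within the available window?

The oven window is 110 − 20 = 90 minutes.
Running back to back, the jobs need 60 + 17 + 35 = 112 minutes on the oven.
Since 112 > 90, they cannot all fit.

No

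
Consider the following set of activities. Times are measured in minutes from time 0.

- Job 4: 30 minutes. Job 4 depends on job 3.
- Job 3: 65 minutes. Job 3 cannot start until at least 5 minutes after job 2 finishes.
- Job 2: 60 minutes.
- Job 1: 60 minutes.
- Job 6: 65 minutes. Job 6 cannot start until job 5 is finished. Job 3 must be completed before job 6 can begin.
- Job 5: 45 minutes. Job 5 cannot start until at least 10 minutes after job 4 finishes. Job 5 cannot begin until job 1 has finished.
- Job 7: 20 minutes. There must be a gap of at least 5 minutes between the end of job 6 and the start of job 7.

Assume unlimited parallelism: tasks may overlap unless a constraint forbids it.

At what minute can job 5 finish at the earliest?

Job 2 can start immediately at minute 0; it finishes at minute 60.
Job 3 waits on job 2 (finishes minute 60, plus 5-minute gap → minute 65), so it starts at minute 65 and finishes at 65 + 65 = minute 130.
After job 3 (finishes minute 130), job 4 can start at minute 130 and finishes at minute 160.
Nothing blocks job 1, so it runs from minute 0 to minute 60.
Job 5 needs all of job 4 (finishes minute 160, plus 10-minute gap → minute 170); job 1 (finishes minute 60). That puts its earliest start at minute 170; it finishes at 170 + 45 = minute 215.

215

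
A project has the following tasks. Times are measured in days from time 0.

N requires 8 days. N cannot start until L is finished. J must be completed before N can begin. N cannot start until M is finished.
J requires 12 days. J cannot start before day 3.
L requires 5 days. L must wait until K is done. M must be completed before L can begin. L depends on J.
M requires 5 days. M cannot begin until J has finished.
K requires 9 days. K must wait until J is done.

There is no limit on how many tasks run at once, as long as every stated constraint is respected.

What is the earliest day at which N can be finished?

37

After its own release at day 3, J can start at day 3 and finishes at day 15.
M waits on J (finishes day 15), so it starts at day 15 and finishes at 15 + 5 = day 20.
K cannot begin until J (finishes day 15). It runs from day 15 to 15 + 9 = day 24.
For L: K (finishes day 24); M (finishes day 20); J (finishes day 15). Taking the maximum gives a start of day 24, and it finishes at 24 + 5 = day 29.
N cannot start until L (finishes day 29); J (finishes day 15); M (finishes day 20). The controlling bound is day 29, so N finishes at 29 + 8 = day 37.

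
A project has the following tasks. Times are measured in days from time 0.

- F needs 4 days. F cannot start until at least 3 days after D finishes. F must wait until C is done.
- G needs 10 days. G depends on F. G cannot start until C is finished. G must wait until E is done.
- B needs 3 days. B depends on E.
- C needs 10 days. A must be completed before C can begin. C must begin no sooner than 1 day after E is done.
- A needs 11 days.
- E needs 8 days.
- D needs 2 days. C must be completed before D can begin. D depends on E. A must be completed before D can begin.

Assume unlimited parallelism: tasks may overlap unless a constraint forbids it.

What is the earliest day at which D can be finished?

23

E can start immediately at day 0; it finishes at day 8.
A can start immediately at day 0; it finishes at day 11.
C cannot start until A (finishes day 11); E (finishes day 8, plus 1-day gap → day 9). The controlling bound is day 11, so C finishes at 11 + 10 = day 21.
D has to wait for C (finishes day 21); E (finishes day 8); A (finishes day 11). The latest of these is day 21, so D runs day 21 to 21 + 2 = day 23.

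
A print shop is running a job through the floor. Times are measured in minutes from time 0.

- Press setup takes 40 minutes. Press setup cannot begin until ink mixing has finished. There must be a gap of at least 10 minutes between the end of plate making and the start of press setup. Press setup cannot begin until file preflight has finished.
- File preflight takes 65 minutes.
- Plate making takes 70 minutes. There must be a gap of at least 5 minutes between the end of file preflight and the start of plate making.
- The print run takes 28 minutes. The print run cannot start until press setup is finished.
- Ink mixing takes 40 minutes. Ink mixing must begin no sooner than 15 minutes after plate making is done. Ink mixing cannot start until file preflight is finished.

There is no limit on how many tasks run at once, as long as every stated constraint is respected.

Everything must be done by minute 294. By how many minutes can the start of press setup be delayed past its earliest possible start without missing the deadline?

31

File preflight can start immediately at minute 0; it finishes at minute 65.
Plate making cannot begin until file preflight (finishes minute 65, plus 5-minute gap → minute 70). It runs from minute 70 to 70 + 70 = minute 140.
Ink mixing cannot start until plate making (finishes minute 140, plus 15-minute gap → minute 155); file preflight (finishes minute 65). The controlling bound is minute 155, so ink mixing finishes at 155 + 40 = minute 195.
Press setup needs all of ink mixing (finishes minute 195); plate making (finishes minute 140, plus 10-minute gap → minute 150); file preflight (finishes minute 65). That puts its earliest start at minute 195; it finishes at 195 + 40 = minute 235.

Working backward from the deadline:
The print run must finish by minute 294; it takes 28 minutes, so it must start by 294 − 28 = minute 266.
Press setup feeds into the print run (must start by minute 266); so press setup must finish by minute 266 and therefore start by minute 226.
So press setup can start as early as minute 195 and as late as minute 226, giving 226 − 195 = 31 minutes of slack.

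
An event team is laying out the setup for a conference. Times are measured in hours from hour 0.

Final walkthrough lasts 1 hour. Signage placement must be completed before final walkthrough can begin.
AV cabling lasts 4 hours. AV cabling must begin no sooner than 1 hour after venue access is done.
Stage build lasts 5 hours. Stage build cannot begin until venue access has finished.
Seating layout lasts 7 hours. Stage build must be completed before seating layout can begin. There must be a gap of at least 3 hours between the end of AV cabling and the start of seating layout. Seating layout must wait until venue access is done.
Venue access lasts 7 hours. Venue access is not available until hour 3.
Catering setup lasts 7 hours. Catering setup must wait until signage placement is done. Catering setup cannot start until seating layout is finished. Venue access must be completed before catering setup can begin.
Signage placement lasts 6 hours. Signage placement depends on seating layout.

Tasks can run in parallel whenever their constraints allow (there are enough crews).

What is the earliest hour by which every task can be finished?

38

Venue access cannot begin until its own release at hour 3. It runs from hour 3 to 3 + 7 = hour 10.
After venue access (finishes hour 10, plus 1-hour gap → hour 11), AV cabling can start at hour 11 and finishes at hour 15.
Stage build waits on venue access (finishes hour 10), so it starts at hour 10 and finishes at 10 + 5 = hour 15.
For seating layout: stage build (finishes hour 15); AV cabling (finishes hour 15, plus 3-hour gap → hour 18); venue access (finishes hour 10). Taking the maximum gives a start of hour 18, and it finishes at 18 + 7 = hour 25.
Signage placement cannot begin until seating layout (finishes hour 25). It runs from hour 25 to 25 + 6 = hour 31.
Final walkthrough cannot begin until signage placement (finishes hour 31). It runs from hour 31 to 31 + 1 = hour 32.
For catering setup: signage placement (finishes hour 31); seating layout (finishes hour 25); venue access (finishes hour 10). Taking the maximum gives a start of hour 31, and it finishes at 31 + 7 = hour 38.
All tasks are finished once the last one completes. Finish times: Venue access at 10, Stage build at 15, AV cabling at 15, Seating layout at 25, Signage placement at 31, Catering setup at 38, Final walkthrough at 32. The latest is hour 38.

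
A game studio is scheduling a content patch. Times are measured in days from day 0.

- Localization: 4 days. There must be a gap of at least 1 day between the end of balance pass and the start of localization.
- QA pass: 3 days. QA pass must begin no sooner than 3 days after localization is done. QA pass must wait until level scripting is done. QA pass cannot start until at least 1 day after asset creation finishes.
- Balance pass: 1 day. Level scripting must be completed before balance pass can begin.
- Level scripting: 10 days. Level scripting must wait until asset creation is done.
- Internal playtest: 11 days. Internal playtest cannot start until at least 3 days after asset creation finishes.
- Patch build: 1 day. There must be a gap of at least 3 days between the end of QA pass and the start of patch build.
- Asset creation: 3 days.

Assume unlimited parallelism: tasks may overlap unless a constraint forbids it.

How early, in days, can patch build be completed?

Asset creation has no prerequisites, so it starts at day 0 and finishes at day 3.
After asset creation (finishes day 3), level scripting can start at day 3 and finishes at day 13.
After level scripting (finishes day 13), balance pass can start at day 13 and finishes at day 14.
After balance pass (finishes day 14, plus 1-day gap → day 15), localization can start at day 15 and finishes at day 19.
QA pass has to wait for localization (finishes day 19, plus 3-day gap → day 22); level scripting (finishes day 13); asset creation (finishes day 3, plus 1-day gap → day 4). The latest of these is day 22, so QA pass runs day 22 to 22 + 3 = day 25.
Patch build waits on QA pass (finishes day 25, plus 3-day gap → day 28), so it starts at day 28 and finishes at 28 + 1 = day 29.

29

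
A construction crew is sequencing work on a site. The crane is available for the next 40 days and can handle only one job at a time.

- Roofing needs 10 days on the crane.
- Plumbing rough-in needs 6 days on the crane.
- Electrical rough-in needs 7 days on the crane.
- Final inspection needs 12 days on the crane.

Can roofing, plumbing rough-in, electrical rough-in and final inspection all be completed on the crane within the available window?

Yes

Running back to back, the jobs need 10 + 6 + 7 + 12 = 35 days on the crane.
Since 35 ≤ 40, they fit within the window.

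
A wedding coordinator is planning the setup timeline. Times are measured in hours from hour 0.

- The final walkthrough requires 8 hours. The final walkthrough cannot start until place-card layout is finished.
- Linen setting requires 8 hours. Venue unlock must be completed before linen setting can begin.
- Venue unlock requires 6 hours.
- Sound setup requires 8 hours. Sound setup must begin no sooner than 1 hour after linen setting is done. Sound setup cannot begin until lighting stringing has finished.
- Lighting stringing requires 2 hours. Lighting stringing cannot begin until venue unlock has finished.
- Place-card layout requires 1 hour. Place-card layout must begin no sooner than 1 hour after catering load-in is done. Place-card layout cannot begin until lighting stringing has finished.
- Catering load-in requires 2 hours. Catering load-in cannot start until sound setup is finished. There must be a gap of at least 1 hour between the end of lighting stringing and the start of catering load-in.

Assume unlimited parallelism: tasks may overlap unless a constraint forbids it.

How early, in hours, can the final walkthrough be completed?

Venue unlock has no prerequisites, so it starts at hour 0 and finishes at hour 6.
Lighting stringing waits on venue unlock (finishes hour 6), so it starts at hour 6 and finishes at 6 + 2 = hour 8.
After venue unlock (finishes hour 6), linen setting can start at hour 6 and finishes at hour 14.
For sound setup: linen setting (finishes hour 14, plus 1-hour gap → hour 15); lighting stringing (finishes hour 8). Taking the maximum gives a start of hour 15, and it finishes at 15 + 8 = hour 23.
Catering load-in needs all of sound setup (finishes hour 23); lighting stringing (finishes hour 8, plus 1-hour gap → hour 9). That puts its earliest start at hour 23; it finishes at 23 + 2 = hour 25.
Place-card layout needs all of catering load-in (finishes hour 25, plus 1-hour gap → hour 26); lighting stringing (finishes hour 8). That puts its earliest start at hour 26; it finishes at 26 + 1 = hour 27.
The final walkthrough waits on place-card layout (finishes hour 27), so it starts at hour 27 and finishes at 27 + 8 = hour 35.

35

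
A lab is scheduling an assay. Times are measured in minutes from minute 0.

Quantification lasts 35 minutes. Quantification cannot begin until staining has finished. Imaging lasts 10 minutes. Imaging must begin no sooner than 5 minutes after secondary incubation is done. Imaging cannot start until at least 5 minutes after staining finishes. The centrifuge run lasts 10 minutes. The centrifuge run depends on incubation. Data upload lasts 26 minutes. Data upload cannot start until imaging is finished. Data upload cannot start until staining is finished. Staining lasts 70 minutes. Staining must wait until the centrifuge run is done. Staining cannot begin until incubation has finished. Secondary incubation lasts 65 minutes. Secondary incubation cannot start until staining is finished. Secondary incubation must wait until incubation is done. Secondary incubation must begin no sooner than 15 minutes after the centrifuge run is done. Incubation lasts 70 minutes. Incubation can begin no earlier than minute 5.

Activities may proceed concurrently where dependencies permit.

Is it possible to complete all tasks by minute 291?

After its own release at minute 5, incubation can start at minute 5 and finishes at minute 75.
The centrifuge run waits on incubation (finishes minute 75), so it starts at minute 75 and finishes at 75 + 10 = minute 85.
For staining: the centrifuge run (finishes minute 85); incubation (finishes minute 75). Taking the maximum gives a start of minute 85, and it finishes at 85 + 70 = minute 155.
Quantification waits on staining (finishes minute 155), so it starts at minute 155 and finishes at 155 + 35 = minute 190.
For secondary incubation: staining (finishes minute 155); incubation (finishes minute 75); the centrifuge run (finishes minute 85, plus 15-minute gap → minute 100). Taking the maximum gives a start of minute 155, and it finishes at 155 + 65 = minute 220.
Imaging has to wait for secondary incubation (finishes minute 220, plus 5-minute gap → minute 225); staining (finishes minute 155, plus 5-minute gap → minute 160). The latest of these is minute 225, so imaging runs minute 225 to 225 + 10 = minute 235.
Data upload has to wait for imaging (finishes minute 235); staining (finishes minute 155). The latest of these is minute 235, so data upload runs minute 235 to 235 + 26 = minute 261.
Every task is finished by minute 261, which is no later than the deadline of 291, so the schedule is feasible.

Yes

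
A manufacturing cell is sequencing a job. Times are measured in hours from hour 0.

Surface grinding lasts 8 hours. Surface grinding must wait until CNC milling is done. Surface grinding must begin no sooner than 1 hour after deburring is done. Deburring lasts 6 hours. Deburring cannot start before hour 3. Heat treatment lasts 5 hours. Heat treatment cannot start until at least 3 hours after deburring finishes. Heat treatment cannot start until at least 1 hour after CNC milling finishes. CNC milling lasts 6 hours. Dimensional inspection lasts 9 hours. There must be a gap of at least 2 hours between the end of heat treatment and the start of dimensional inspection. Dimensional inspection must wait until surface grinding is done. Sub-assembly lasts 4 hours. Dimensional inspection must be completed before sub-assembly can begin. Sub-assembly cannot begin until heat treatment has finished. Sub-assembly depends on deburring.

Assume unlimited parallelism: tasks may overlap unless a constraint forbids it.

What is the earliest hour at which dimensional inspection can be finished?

CNC milling can start immediately at hour 0; it finishes at hour 6.
Deburring waits on its own release at hour 3, so it starts at hour 3 and finishes at 3 + 6 = hour 9.
Surface grinding cannot start until CNC milling (finishes hour 6); deburring (finishes hour 9, plus 1-hour gap → hour 10). The controlling bound is hour 10, so surface grinding finishes at 10 + 8 = hour 18.
Heat treatment has to wait for deburring (finishes hour 9, plus 3-hour gap → hour 12); CNC milling (finishes hour 6, plus 1-hour gap → hour 7). The latest of these is hour 12, so heat treatment runs hour 12 to 12 + 5 = hour 17.
Dimensional inspection cannot start until heat treatment (finishes hour 17, plus 2-hour gap → hour 19); surface grinding (finishes hour 18). The controlling bound is hour 19, so dimensional inspection finishes at 19 + 9 = hour 28.

28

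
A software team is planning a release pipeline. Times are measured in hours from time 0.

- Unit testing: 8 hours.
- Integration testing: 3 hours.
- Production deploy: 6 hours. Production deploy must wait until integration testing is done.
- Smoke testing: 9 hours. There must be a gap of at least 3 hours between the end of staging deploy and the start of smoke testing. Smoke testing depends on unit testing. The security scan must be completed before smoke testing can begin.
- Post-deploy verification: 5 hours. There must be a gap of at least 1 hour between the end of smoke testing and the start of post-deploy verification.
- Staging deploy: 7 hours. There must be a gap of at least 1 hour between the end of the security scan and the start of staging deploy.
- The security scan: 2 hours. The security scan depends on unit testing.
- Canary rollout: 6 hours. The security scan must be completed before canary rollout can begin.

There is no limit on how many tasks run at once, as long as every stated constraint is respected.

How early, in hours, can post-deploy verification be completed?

36

Nothing blocks unit testing, so it runs from hour 0 to hour 8.
The security scan cannot begin until unit testing (finishes hour 8). It runs from hour 8 to 8 + 2 = hour 10.
Staging deploy cannot begin until the security scan (finishes hour 10, plus 1-hour gap → hour 11). It runs from hour 11 to 11 + 7 = hour 18.
Smoke testing has to wait for staging deploy (finishes hour 18, plus 3-hour gap → hour 21); unit testing (finishes hour 8); the security scan (finishes hour 10). The latest of these is hour 21, so smoke testing runs hour 21 to 21 + 9 = hour 30.
Post-deploy verification cannot begin until smoke testing (finishes hour 30, plus 1-hour gap → hour 31). It runs from hour 31 to 31 + 5 = hour 36.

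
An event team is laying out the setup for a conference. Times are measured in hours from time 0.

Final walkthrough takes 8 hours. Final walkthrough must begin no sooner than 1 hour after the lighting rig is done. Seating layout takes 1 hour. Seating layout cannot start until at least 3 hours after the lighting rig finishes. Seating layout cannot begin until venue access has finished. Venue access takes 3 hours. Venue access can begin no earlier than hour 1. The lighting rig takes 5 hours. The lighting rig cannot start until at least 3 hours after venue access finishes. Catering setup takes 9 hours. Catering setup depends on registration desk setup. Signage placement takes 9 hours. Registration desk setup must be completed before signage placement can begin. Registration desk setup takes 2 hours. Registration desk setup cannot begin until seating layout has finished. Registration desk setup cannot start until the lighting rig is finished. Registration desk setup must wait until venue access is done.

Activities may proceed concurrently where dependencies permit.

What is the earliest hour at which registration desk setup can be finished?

18

Venue access cannot begin until its own release at hour 1. It runs from hour 1 to 1 + 3 = hour 4.
The lighting rig waits on venue access (finishes hour 4, plus 3-hour gap → hour 7), so it starts at hour 7 and finishes at 7 + 5 = hour 12.
Seating layout needs all of the lighting rig (finishes hour 12, plus 3-hour gap → hour 15); venue access (finishes hour 4). That puts its earliest start at hour 15; it finishes at 15 + 1 = hour 16.
Registration desk setup needs all of seating layout (finishes hour 16); the lighting rig (finishes hour 12); venue access (finishes hour 4). That puts its earliest start at hour 16; it finishes at 16 + 2 = hour 18.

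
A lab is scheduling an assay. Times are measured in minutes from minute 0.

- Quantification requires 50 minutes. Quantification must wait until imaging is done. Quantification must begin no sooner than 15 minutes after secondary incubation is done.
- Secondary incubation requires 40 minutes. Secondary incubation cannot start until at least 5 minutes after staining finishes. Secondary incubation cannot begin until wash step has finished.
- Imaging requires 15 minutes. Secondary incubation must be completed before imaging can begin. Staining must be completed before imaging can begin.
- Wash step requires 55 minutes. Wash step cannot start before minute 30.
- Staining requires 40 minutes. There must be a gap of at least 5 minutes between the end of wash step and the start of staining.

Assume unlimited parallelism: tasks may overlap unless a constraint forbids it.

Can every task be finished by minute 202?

No

Wash step cannot begin until its own release at minute 30. It runs from minute 30 to 30 + 55 = minute 85.
Staining cannot begin until wash step (finishes minute 85, plus 5-minute gap → minute 90). It runs from minute 90 to 90 + 40 = minute 130.
Secondary incubation cannot start until staining (finishes minute 130, plus 5-minute gap → minute 135); wash step (finishes minute 85). The controlling bound is minute 135, so secondary incubation finishes at 135 + 40 = minute 175.
For imaging: secondary incubation (finishes minute 175); staining (finishes minute 130). Taking the maximum gives a start of minute 175, and it finishes at 175 + 15 = minute 190.
For quantification: imaging (finishes minute 190); secondary incubation (finishes minute 175, plus 15-minute gap → minute 190). Taking the maximum gives a start of minute 190, and it finishes at 190 + 50 = minute 240.
The earliest everything can be done is minute 240, which is after the deadline of 202, so it is not possible.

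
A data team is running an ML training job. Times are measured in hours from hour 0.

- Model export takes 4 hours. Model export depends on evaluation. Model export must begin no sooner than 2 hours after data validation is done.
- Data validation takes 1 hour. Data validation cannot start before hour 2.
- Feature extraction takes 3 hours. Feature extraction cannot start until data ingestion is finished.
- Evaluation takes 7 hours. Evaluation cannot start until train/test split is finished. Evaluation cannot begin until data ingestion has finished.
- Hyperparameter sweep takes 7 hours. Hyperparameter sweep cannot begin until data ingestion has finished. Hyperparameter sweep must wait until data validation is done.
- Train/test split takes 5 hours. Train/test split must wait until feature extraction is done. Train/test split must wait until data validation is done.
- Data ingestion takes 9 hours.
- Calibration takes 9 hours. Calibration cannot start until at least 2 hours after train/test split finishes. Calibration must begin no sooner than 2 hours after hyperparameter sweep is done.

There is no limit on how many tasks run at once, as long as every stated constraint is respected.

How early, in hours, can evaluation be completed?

After its own release at hour 2, data validation can start at hour 2 and finishes at hour 3.
Data ingestion can start immediately at hour 0; it finishes at hour 9.
Feature extraction cannot begin until data ingestion (finishes hour 9). It runs from hour 9 to 9 + 3 = hour 12.
For train/test split: feature extraction (finishes hour 12); data validation (finishes hour 3). Taking the maximum gives a start of hour 12, and it finishes at 12 + 5 = hour 17.
For evaluation: train/test split (finishes hour 17); data ingestion (finishes hour 9). Taking the maximum gives a start of hour 17, and it finishes at 17 + 7 = hour 24.

24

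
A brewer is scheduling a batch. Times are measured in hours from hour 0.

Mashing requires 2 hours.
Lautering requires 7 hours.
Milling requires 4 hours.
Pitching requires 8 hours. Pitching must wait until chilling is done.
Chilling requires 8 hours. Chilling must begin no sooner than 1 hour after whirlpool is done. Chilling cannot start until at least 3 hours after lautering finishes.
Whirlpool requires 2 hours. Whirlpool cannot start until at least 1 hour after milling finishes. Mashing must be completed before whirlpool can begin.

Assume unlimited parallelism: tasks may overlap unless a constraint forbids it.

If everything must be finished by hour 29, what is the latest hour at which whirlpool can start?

Pitching must finish by hour 29; it takes 8 hours, so it must start by 29 − 8 = hour 21.
Chilling has to be done before pitching (must start by hour 21). That means finishing by hour 21, i.e. starting by 21 − 8 = hour 13.
Whirlpool feeds into chilling (must start by hour 13, minus 1-hour gap → hour 12); so whirlpool must finish by hour 12 and therefore start by hour 10.

10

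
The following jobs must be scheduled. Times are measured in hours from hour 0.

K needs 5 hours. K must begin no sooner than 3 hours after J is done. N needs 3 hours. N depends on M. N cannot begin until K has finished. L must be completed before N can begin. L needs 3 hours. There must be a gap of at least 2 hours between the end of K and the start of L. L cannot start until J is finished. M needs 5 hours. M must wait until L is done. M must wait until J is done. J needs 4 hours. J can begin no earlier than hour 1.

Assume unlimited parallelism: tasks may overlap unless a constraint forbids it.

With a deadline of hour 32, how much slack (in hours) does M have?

J waits on its own release at hour 1, so it starts at hour 1 and finishes at 1 + 4 = hour 5.
K cannot begin until J (finishes hour 5, plus 3-hour gap → hour 8). It runs from hour 8 to 8 + 5 = hour 13.
For L: K (finishes hour 13, plus 2-hour gap → hour 15); J (finishes hour 5). Taking the maximum gives a start of hour 15, and it finishes at 15 + 3 = hour 18.
M needs all of L (finishes hour 18); J (finishes hour 5). That puts its earliest start at hour 18; it finishes at 18 + 5 = hour 23.

Working backward from the deadline:
N must finish by hour 32; it takes 3 hours, so it must start by 32 − 3 = hour 29.
M has to be done before N (must start by hour 29). That means finishing by hour 29, i.e. starting by 29 − 5 = hour 24.
So M can start as early as hour 18 and as late as hour 24, giving 24 − 18 = 6 hours of slack.

6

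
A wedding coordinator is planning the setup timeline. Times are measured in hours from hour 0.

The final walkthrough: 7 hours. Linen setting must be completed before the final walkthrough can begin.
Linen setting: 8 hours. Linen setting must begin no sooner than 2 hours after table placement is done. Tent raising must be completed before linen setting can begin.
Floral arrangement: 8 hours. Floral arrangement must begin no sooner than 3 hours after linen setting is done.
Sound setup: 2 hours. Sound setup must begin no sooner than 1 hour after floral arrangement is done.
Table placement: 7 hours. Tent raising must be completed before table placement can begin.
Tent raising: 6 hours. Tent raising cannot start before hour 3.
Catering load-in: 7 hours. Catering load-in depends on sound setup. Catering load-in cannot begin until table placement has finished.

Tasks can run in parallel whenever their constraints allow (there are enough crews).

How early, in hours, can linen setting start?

18

After its own release at hour 3, tent raising can start at hour 3 and finishes at hour 9.
Table placement cannot begin until tent raising (finishes hour 9). It runs from hour 9 to 9 + 7 = hour 16.
Linen setting waits on table placement (finishes hour 16, plus 2-hour gap → hour 18); tent raising (finishes hour 9). The latest of these is hour 18, which is the earliest linen setting can start.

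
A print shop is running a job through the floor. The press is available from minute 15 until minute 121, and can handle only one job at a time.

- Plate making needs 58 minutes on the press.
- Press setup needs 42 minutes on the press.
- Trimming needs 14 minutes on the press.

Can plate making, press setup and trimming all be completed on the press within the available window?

The press window is 121 − 15 = 106 minutes.
Running back to back, the jobs need 58 + 42 + 14 = 114 minutes on the press.
Since 114 > 106, they cannot all fit.

No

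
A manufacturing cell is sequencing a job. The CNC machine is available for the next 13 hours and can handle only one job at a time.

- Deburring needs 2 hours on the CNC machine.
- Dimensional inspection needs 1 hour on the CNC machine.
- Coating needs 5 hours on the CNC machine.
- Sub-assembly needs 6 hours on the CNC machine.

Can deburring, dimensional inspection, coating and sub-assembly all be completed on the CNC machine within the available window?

Running back to back, the jobs need 2 + 1 + 5 + 6 = 14 hours on the CNC machine.
Since 14 > 13, they cannot all fit.

No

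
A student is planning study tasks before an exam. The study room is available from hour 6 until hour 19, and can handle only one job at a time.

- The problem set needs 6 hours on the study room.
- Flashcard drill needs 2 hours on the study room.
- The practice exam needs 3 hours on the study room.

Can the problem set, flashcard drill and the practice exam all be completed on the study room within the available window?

Yes

The study room window is 19 − 6 = 13 hours.
Running back to back, the jobs need 6 + 2 + 3 = 11 hours on the study room.
Since 11 ≤ 13, they fit within the window.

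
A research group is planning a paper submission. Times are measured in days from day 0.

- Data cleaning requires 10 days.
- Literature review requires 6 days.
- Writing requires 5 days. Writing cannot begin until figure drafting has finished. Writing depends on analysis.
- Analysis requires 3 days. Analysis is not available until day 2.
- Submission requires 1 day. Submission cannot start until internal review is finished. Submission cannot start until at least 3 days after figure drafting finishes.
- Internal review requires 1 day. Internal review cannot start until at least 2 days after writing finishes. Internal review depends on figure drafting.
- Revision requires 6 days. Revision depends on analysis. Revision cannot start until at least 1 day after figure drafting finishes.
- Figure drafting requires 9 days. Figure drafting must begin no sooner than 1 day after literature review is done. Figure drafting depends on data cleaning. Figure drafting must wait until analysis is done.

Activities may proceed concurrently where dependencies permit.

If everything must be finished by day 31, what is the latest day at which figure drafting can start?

Submission has no dependents, so it just needs to finish by day 31. Starting by 31 − 1 = day 30 achieves that.
Since submission (must start by day 30) depends on it, internal review must finish by day 30. Backing off its 1-day duration gives a latest start of day 29.
Writing has to be done before internal review (must start by day 29, minus 2-day gap → day 27). That means finishing by day 27, i.e. starting by 27 − 5 = day 22.
Nothing follows revision; the deadline of day 31 is its only limit. It must start by 31 − 6 = day 25.
For figure drafting: writing (must start by day 22); internal review (must start by day 29); revision (must start by day 25, minus 1-day gap → day 24); submission (must start by day 30, minus 3-day gap → day 27). The most restrictive is day 22; with a 9-day duration, figure drafting must start by day 13.

13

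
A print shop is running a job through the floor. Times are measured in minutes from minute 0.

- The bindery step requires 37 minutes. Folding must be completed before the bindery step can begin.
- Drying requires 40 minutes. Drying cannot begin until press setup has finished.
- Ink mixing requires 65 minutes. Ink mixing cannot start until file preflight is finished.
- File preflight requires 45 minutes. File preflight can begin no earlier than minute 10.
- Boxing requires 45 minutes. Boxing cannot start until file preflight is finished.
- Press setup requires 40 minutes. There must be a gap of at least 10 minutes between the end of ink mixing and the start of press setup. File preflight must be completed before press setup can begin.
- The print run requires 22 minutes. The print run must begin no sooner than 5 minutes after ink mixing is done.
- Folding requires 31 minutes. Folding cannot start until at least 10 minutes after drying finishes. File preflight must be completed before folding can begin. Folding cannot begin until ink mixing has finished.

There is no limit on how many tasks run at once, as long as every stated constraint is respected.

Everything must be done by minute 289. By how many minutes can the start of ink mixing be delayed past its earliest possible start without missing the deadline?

File preflight waits on its own release at minute 10, so it starts at minute 10 and finishes at 10 + 45 = minute 55.
Ink mixing waits on file preflight (finishes minute 55), so it starts at minute 55 and finishes at 55 + 65 = minute 120.

Working backward from the deadline:
Nothing follows the bindery step; the deadline of minute 289 is its only limit. It must start by 289 − 37 = minute 252.
Folding feeds into the bindery step (must start by minute 252); so folding must finish by minute 252 and therefore start by minute 221.
Since folding (must start by minute 221, minus 10-minute gap → minute 211) depends on it, drying must finish by minute 211. Backing off its 40-minute duration gives a latest start of minute 171.
Press setup must finish before drying (must start by minute 171). With a 40-minute duration, press setup must start by 171 − 40 = minute 131.
To finish by minute 289, the print run (duration 22) must start no later than minute 267.
Ink mixing feeds press setup (must start by minute 131, minus 10-minute gap → minute 121); the print run (must start by minute 267, minus 5-minute gap → minute 262); folding (must start by minute 221). Taking the minimum, ink mixing must finish by minute 121 and start by 121 − 65 = minute 56.
So ink mixing can start as early as minute 55 and as late as minute 56, giving 56 − 55 = 1 minute of slack.

1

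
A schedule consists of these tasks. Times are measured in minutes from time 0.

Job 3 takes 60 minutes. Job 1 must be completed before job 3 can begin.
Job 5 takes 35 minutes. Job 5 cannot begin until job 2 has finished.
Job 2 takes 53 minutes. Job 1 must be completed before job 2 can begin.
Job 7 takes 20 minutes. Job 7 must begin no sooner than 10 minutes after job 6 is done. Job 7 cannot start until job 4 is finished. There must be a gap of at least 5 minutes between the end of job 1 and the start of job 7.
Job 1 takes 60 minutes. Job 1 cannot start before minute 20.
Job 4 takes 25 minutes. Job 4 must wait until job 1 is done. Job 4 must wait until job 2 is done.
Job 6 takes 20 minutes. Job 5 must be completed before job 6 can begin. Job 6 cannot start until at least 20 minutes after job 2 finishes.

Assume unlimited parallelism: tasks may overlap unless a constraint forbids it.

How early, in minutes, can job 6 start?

168

Job 1 waits on its own release at minute 20, so it starts at minute 20 and finishes at 20 + 60 = minute 80.
Job 2 waits on job 1 (finishes minute 80), so it starts at minute 80 and finishes at 80 + 53 = minute 133.
Job 5 cannot begin until job 2 (finishes minute 133). It runs from minute 133 to 133 + 35 = minute 168.
Job 6 waits on job 5 (finishes minute 168); job 2 (finishes minute 133, plus 20-minute gap → minute 153). The latest of these is minute 168, which is the earliest job 6 can start.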